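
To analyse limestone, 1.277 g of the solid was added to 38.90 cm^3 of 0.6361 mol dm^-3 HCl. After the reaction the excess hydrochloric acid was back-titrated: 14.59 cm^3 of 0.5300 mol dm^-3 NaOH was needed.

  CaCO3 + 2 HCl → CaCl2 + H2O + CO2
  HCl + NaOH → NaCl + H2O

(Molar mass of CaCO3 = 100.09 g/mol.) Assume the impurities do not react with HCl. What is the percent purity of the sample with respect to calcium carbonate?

n(HCl) added = 0.03890 × 0.6361 = 0.02474 mol
n(NaOH) used in back-titration = 0.01459 × 0.5300 = 7.733 × 10^-3 mol
n(HCl) left over = 7.733 × 10^-3 mol (1:1 ratio)
n(HCl) consumed by analyte = 0.02474 − 7.733 × 10^-3 = 0.01701 mol
From the 1:2 ratio, n(CaCO3) = 1/2 × 0.01701 = 8.506 × 10^-3 mol
mass of CaCO3 = 8.506 × 10^-3 × 100.09 = 0.8513 g
% CaCO3 = 0.8513 / 1.277 × 100 = 66.67 %

66.67 %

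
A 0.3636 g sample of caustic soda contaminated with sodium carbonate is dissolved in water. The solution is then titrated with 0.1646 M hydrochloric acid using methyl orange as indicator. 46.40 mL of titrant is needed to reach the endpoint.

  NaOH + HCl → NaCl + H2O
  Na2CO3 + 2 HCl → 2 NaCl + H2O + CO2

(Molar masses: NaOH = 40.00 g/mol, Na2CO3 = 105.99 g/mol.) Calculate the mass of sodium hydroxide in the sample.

n(HCl) = 0.04640 × 0.1646 = 7.637 × 10^-3 mol
Let x = n(NaOH), y = n(Na2CO3).
Titrant: 1x + 2y = 7.637 × 10^-3;  mass: 40.00x + 105.99y = 0.3636
Solving, x = 3.166 × 10^-3 mol, y = 2.236 × 10^-3 mol
mass of NaOH = 3.166 × 10^-3 × 40.00 = 0.1267 g

0.1267 g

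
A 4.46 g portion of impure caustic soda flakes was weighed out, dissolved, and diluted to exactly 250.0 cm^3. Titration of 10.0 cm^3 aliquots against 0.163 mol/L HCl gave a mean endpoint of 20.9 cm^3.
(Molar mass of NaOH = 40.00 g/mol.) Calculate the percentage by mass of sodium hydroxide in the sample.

76.4 %

NaOH + HCl → NaCl + H2O
n(HCl) per titration = 0.0209 × 0.163 = 3.41 × 10^-3 mol
n(NaOH) in each aliquot = 3.41 × 10^-3 mol (1:1 ratio)
n(NaOH) in the whole flask = 3.41 × 10^-3 × 250.0/10.0 = 0.0852 mol
mass of NaOH = 0.0852 × 40.00 = 3.41 g
% NaOH = 3.41 / 4.46 × 100 = 76.4 %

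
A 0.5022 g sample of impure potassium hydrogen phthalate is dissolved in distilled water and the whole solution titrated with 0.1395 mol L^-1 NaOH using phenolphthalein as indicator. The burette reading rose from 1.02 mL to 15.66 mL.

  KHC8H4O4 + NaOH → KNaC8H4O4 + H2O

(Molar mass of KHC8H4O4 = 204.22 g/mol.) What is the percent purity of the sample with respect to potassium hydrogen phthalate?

n(NaOH) = 0.01464 L × 0.1395 mol/L = 2.042 × 10^-3 mol
n(KHC8H4O4) = 2.042 × 10^-3 mol (1:1 ratio)
mass of KHC8H4O4 = 2.042 × 10^-3 × 204.22 g/mol = 0.4171 g
% KHC8H4O4 = 0.4171 / 0.5022 × 100 = 83.05 %

83.05 %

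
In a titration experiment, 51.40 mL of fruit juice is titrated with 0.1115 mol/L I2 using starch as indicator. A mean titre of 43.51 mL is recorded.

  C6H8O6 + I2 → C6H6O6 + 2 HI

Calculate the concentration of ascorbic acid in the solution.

n(I2) = 0.04351 L × 0.1115 mol/L = 4.851 × 10^-3 mol
n(C6H8O6) = 4.851 × 10^-3 mol (1:1 mole ratio)
[C6H8O6] = 4.851 × 10^-3 mol / 0.05140 L = 0.09438 mol/L

0.09438 mol/L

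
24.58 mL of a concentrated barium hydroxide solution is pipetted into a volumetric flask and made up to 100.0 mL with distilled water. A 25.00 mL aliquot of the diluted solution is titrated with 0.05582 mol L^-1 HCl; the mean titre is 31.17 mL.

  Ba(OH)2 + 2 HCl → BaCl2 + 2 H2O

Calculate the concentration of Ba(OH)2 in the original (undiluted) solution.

0.1416 mol/L

n(HCl) = 0.03117 × 0.05582 = 1.740 × 10^-3 mol
From the 1:2 ratio, n(Ba(OH)2) in the aliquot = 1/2 × 1.740 × 10^-3 = 8.700 × 10^-4 mol
[Ba(OH)2]_dilute = 8.700 × 10^-4 / 0.02500 = 0.03480 mol/L
Dilution factor = 100.0 / 24.58 = 4.068
[Ba(OH)2]_stock = 0.03480 × 4.068 = 0.1416 mol/L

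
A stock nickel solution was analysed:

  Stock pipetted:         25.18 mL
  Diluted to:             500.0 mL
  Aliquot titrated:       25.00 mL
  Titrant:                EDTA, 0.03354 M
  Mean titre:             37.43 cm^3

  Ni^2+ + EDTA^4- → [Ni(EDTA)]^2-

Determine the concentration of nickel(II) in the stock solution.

n(EDTA) = 0.03743 × 0.03354 = 1.255 × 10^-3 mol
n(Ni2+) in the aliquot = 1.255 × 10^-3 mol (1:1 ratio)
[Ni2+]_dilute = 1.255 × 10^-3 / 0.02500 = 0.05022 mol/L
Dilution factor = 500.0 / 25.18 = 19.86
[Ni2+]_stock = 0.05022 × 19.86 = 0.9971 mol/L

0.9971 M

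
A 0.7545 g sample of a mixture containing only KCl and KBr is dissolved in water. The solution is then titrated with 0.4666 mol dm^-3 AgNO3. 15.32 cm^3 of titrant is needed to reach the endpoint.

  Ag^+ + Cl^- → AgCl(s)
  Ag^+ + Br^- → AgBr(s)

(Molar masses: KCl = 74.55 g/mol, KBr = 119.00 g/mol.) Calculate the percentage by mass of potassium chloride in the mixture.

21.37 %

n(AgNO3) = 0.01532 × 0.4666 = 7.148 × 10^-3 mol
Let x = n(KCl), y = n(KBr).
Titrant: 1x + 1y = 7.148 × 10^-3;  mass: 74.55x + 119.00y = 0.7545
Solving, x = 2.163 × 10^-3 mol, y = 4.985 × 10^-3 mol
mass of KCl = 2.163 × 10^-3 × 74.55 = 0.1613 g
% KCl = 0.1613 / 0.7545 × 100 = 21.37 %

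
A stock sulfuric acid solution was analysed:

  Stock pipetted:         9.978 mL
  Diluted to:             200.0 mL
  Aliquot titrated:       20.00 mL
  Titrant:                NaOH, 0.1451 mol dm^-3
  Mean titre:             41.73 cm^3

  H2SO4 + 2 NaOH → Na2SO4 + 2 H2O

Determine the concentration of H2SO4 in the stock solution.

3.034 mol/L

n(NaOH) = 0.04173 × 0.1451 = 6.055 × 10^-3 mol
From the 1:2 ratio, n(H2SO4) in the aliquot = 1/2 × 6.055 × 10^-3 = 3.028 × 10^-3 mol
[H2SO4]_dilute = 3.028 × 10^-3 / 0.02000 = 0.1514 mol/L
Dilution factor = 200.0 / 9.978 = 20.04
[H2SO4]_stock = 0.1514 × 20.04 = 3.034 mol/L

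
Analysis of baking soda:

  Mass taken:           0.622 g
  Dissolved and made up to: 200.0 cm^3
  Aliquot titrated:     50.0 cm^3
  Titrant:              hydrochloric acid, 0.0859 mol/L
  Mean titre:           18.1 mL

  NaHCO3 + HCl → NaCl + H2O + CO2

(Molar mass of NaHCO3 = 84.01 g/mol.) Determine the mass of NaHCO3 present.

0.522 g

n(HCl) per titration = 0.0181 × 0.0859 = 1.55 × 10^-3 mol
n(NaHCO3) in each aliquot = 1.55 × 10^-3 mol (1:1 ratio)
n(NaHCO3) in the whole flask = 1.55 × 10^-3 × 200.0/50.0 = 6.22 × 10^-3 mol
mass of NaHCO3 = 6.22 × 10^-3 × 84.01 = 0.522 g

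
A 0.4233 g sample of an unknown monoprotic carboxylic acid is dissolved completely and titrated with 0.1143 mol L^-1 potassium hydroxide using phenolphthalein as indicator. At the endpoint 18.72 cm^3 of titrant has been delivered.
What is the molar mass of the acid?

n(KOH) = 0.01872 L × 0.1143 mol/L = 2.140 × 10^-3 mol
n(HA) = 2.140 × 10^-3 mol (1:1 ratio)
M = m / n = 0.4233 g / 2.140 × 10^-3 mol = 197.8 g/mol

197.8 g/mol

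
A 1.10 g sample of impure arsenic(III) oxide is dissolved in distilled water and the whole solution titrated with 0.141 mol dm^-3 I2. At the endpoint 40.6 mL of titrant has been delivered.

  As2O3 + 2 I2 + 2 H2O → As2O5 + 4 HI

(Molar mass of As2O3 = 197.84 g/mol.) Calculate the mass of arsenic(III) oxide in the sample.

0.566 g

n(I2) = 0.0406 L × 0.141 mol/L = 5.72 × 10^-3 mol
From the 1:2 ratio, n(As2O3) = 1/2 × 5.72 × 10^-3 = 2.86 × 10^-3 mol
mass of As2O3 = 2.86 × 10^-3 × 197.84 g/mol = 0.566 g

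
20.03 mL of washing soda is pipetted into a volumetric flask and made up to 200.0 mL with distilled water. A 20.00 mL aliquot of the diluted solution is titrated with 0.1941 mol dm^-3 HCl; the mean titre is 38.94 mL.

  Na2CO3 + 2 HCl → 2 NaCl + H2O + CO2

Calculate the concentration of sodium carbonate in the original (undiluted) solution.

1.887 mol/L

n(HCl) = 0.03894 × 0.1941 = 7.558 × 10^-3 mol
From the 1:2 ratio, n(Na2CO3) in the aliquot = 1/2 × 7.558 × 10^-3 = 3.779 × 10^-3 mol
[Na2CO3]_dilute = 3.779 × 10^-3 / 0.02000 = 0.1890 mol/L
Dilution factor = 200.0 / 20.03 = 9.985
[Na2CO3]_stock = 0.1890 × 9.985 = 1.887 mol/L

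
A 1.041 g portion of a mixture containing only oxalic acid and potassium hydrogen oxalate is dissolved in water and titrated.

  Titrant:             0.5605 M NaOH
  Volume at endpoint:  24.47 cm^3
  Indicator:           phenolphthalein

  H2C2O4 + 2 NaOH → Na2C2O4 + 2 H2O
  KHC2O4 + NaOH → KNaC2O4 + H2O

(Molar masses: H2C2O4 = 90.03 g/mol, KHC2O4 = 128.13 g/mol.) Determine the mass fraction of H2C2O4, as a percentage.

n(NaOH) = 0.02447 × 0.5605 = 0.01372 mol
Let x = n(H2C2O4), y = n(KHC2O4).
Titrant: 2x + 1y = 0.01372;  mass: 90.03x + 128.13y = 1.041
Solving, x = 4.309 × 10^-3 mol, y = 5.097 × 10^-3 mol
mass of H2C2O4 = 4.309 × 10^-3 × 90.03 = 0.3880 g
% H2C2O4 = 0.3880 / 1.041 × 100 = 37.27 %

37.27 %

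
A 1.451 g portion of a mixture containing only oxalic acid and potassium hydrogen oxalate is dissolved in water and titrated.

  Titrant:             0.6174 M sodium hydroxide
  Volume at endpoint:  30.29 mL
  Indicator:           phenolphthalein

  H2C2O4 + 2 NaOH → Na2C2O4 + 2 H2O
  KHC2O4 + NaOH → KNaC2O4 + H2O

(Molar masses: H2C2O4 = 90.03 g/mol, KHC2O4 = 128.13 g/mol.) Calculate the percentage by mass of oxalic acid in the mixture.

n(NaOH) = 0.03029 × 0.6174 = 0.01870 mol
Let x = n(H2C2O4), y = n(KHC2O4).
Titrant: 2x + 1y = 0.01870;  mass: 90.03x + 128.13y = 1.451
Solving, x = 5.686 × 10^-3 mol, y = 7.329 × 10^-3 mol
mass of H2C2O4 = 5.686 × 10^-3 × 90.03 = 0.5119 g
% H2C2O4 = 0.5119 / 1.451 × 100 = 35.28 %

35.28 %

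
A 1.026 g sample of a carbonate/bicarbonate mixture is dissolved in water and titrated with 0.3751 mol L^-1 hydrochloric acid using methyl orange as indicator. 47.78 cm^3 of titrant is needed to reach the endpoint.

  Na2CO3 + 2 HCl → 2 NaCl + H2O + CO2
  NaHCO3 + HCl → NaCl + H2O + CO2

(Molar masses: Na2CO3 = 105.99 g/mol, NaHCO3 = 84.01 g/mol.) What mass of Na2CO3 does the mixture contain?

0.8196 g

n(HCl) = 0.04778 × 0.3751 = 0.01792 mol
Let x = n(Na2CO3), y = n(NaHCO3).
Titrant: 2x + 1y = 0.01792;  mass: 105.99x + 84.01y = 1.026
Solving, x = 7.733 × 10^-3 mol, y = 2.457 × 10^-3 mol
mass of Na2CO3 = 7.733 × 10^-3 × 105.99 = 0.8196 g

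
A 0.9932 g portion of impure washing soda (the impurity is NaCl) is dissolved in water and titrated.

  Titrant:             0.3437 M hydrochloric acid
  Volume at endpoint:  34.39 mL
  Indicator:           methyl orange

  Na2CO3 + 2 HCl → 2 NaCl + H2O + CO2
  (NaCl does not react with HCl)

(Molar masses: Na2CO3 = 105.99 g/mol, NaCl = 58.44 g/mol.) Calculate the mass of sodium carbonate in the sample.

0.6264 g

n(HCl) = 0.03439 × 0.3437 = 0.01182 mol
Let x = n(Na2CO3), y = n(NaCl).
Titrant: 2x = 0.01182;  mass: 105.99x + 58.44y = 0.9932
Solving, x = 5.910 × 10^-3 mol, y = 6.277 × 10^-3 mol
mass of Na2CO3 = 5.910 × 10^-3 × 105.99 = 0.6264 g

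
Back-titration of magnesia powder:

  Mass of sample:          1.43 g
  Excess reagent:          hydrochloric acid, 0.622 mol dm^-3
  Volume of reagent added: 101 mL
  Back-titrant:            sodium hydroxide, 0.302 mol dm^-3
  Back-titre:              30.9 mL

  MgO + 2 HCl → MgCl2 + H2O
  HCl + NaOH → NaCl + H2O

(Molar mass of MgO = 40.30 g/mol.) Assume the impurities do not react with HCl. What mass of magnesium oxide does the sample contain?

n(HCl) added = 0.101 × 0.622 = 0.0628 mol
n(NaOH) used in back-titration = 0.0309 × 0.302 = 9.33 × 10^-3 mol
n(HCl) left over = 9.33 × 10^-3 mol (1:1 ratio)
n(HCl) consumed by analyte = 0.0628 − 9.33 × 10^-3 = 0.0535 mol
From the 1:2 ratio, n(MgO) = 1/2 × 0.0535 = 0.0267 mol
mass of MgO = 0.0267 × 40.30 = 1.08 g

1.08 g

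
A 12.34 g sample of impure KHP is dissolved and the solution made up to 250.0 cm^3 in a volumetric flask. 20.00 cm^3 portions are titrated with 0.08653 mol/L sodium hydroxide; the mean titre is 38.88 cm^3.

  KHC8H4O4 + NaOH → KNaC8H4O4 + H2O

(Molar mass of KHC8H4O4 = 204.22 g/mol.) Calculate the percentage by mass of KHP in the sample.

n(NaOH) per titration = 0.03888 × 0.08653 = 3.364 × 10^-3 mol
n(KHC8H4O4) in each aliquot = 3.364 × 10^-3 mol (1:1 ratio)
n(KHC8H4O4) in the whole flask = 3.364 × 10^-3 × 250.0/20.00 = 0.04205 mol
mass of KHC8H4O4 = 0.04205 × 204.22 = 8.588 g
% KHC8H4O4 = 8.588 / 12.34 × 100 = 69.60 %

69.60 %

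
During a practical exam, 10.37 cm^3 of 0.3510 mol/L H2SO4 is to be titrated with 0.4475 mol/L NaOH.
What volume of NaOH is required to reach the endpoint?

16.27 mL

H2SO4 + 2 NaOH → Na2SO4 + 2 H2O
n(H2SO4) = 0.01037 L × 0.3510 mol/L = 3.640 × 10^-3 mol
From the 2:1 stoichiometry, n(NaOH) = 2/1 × 3.640 × 10^-3 = 7.280 × 10^-3 mol
V(NaOH) = 7.280 × 10^-3 mol / 0.4475 mol/L = 0.01627 L = 16.27 mL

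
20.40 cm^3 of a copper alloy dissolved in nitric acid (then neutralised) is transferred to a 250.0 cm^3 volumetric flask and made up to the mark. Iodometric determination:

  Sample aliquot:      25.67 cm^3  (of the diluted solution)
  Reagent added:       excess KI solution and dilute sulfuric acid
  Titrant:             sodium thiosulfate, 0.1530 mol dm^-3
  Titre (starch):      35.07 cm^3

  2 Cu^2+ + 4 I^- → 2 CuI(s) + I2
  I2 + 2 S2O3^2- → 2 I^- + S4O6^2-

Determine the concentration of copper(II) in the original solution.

n(S2O3^2-) = 0.03507 × 0.1530 = 5.366 × 10^-3 mol
n(I2) = n(S2O3^2-)/2 = 2.683 × 10^-3 mol
From the 2:1 ratio, n(Cu2+) in the aliquot = 2/1 × 2.683 × 10^-3 = 5.366 × 10^-3 mol
[Cu2+]_dilute = 5.366 × 10^-3 / 0.02567 = 0.2090 mol/L
[Cu2+]_original = 0.2090 × 250.0/20.40 = 2.562 mol/L

2.562 mol/L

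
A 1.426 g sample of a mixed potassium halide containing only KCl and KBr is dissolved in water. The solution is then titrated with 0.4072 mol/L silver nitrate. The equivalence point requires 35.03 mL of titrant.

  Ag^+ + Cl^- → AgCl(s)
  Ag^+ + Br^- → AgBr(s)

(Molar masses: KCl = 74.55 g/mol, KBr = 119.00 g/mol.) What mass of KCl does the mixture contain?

0.4553 g

n(AgNO3) = 0.03503 × 0.4072 = 0.01426 mol
Let x = n(KCl), y = n(KBr).
Titrant: 1x + 1y = 0.01426;  mass: 74.55x + 119.00y = 1.426
Solving, x = 6.107 × 10^-3 mol, y = 8.158 × 10^-3 mol
mass of KCl = 6.107 × 10^-3 × 74.55 = 0.4553 g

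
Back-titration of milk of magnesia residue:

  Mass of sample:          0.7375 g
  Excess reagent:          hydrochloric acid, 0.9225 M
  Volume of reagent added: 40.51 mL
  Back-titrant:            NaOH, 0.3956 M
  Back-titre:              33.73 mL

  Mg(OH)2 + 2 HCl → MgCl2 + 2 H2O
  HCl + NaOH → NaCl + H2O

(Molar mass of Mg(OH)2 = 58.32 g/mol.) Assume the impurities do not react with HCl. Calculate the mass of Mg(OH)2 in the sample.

0.7006 g

n(HCl) added = 0.04051 × 0.9225 = 0.03737 mol
n(NaOH) used in back-titration = 0.03373 × 0.3956 = 0.01334 mol
n(HCl) left over = 0.01334 mol (1:1 ratio)
n(HCl) consumed by analyte = 0.03737 − 0.01334 = 0.02403 mol
From the 1:2 ratio, n(Mg(OH)2) = 1/2 × 0.02403 = 0.01201 mol
mass of Mg(OH)2 = 0.01201 × 58.32 = 0.7006 g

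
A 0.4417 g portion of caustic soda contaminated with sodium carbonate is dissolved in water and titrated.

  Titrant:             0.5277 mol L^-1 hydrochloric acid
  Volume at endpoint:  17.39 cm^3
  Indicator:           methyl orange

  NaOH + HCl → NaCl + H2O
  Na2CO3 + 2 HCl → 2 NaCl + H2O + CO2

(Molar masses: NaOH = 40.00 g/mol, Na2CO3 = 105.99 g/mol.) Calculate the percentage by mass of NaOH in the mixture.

n(HCl) = 0.01739 × 0.5277 = 9.177 × 10^-3 mol
Let x = n(NaOH), y = n(Na2CO3).
Titrant: 1x + 2y = 9.177 × 10^-3;  mass: 40.00x + 105.99y = 0.4417
Solving, x = 3.434 × 10^-3 mol, y = 2.872 × 10^-3 mol
mass of NaOH = 3.434 × 10^-3 × 40.00 = 0.1373 g
% NaOH = 0.1373 / 0.4417 × 100 = 31.09 %

31.09 %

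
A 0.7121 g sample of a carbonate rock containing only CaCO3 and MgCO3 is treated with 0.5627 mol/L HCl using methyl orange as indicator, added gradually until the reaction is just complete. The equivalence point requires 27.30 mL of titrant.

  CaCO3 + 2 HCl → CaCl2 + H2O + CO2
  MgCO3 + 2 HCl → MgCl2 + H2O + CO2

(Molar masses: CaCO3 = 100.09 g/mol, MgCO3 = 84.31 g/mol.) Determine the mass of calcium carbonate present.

n(HCl) = 0.02730 × 0.5627 = 0.01536 mol
Let x = n(CaCO3), y = n(MgCO3).
Titrant: 2x + 2y = 0.01536;  mass: 100.09x + 84.31y = 0.7121
Solving, x = 4.089 × 10^-3 mol, y = 3.592 × 10^-3 mol
mass of CaCO3 = 4.089 × 10^-3 × 100.09 = 0.4093 g

0.4093 g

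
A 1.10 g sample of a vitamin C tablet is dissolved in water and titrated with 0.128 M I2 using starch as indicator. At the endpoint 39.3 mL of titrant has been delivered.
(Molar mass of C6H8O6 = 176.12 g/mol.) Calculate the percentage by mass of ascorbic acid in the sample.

C6H8O6 + I2 → C6H6O6 + 2 HI
n(I2) = 0.0393 L × 0.128 mol/L = 5.03 × 10^-3 mol
n(C6H8O6) = 5.03 × 10^-3 mol (1:1 ratio)
mass of C6H8O6 = 5.03 × 10^-3 × 176.12 g/mol = 0.886 g
% C6H8O6 = 0.886 / 1.10 × 100 = 80.5 %

80.5 %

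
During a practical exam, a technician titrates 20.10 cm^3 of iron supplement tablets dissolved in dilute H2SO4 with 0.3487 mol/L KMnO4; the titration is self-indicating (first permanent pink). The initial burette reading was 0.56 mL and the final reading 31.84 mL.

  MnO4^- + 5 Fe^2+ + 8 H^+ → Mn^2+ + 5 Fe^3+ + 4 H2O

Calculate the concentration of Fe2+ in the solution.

2.713 mol/L

n(KMnO4) = 0.03128 L × 0.3487 mol/L = 0.01091 mol
From the 5:1 mole ratio, n(Fe2+) = 5/1 × 0.01091 = 0.05454 mol
[Fe2+] = 0.05454 mol / 0.02010 L = 2.713 mol/L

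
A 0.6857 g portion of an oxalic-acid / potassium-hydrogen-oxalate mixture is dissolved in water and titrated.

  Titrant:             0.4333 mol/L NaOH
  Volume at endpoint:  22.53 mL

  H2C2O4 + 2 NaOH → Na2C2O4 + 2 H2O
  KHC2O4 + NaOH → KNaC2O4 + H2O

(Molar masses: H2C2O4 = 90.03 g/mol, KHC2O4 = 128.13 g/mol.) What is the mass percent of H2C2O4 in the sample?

44.64 %

n(NaOH) = 0.02253 × 0.4333 = 9.762 × 10^-3 mol
Let x = n(H2C2O4), y = n(KHC2O4).
Titrant: 2x + 1y = 9.762 × 10^-3;  mass: 90.03x + 128.13y = 0.6857
Solving, x = 3.400 × 10^-3 mol, y = 2.963 × 10^-3 mol
mass of H2C2O4 = 3.400 × 10^-3 × 90.03 = 0.3061 g
% H2C2O4 = 0.3061 / 0.6857 × 100 = 44.64 %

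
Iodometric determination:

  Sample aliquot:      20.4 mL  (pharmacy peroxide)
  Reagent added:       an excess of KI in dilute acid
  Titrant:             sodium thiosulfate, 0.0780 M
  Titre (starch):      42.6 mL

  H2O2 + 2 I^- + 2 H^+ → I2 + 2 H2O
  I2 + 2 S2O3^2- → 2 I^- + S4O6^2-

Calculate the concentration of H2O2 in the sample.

n(S2O3^2-) = 0.0426 × 0.0780 = 3.32 × 10^-3 mol
n(I2) = n(S2O3^2-)/2 = 1.66 × 10^-3 mol
n(H2O2) in the aliquot = 1.66 × 10^-3 mol (1:1 ratio)
[H2O2] = 1.66 × 10^-3 / 0.0204 = 0.0814 mol/L

0.0814 M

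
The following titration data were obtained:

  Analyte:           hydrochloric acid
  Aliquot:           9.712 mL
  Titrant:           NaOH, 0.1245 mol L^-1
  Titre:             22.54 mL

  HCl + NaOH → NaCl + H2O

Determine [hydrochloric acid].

0.2889 mol/L

n(NaOH) = 0.02254 L × 0.1245 mol/L = 2.806 × 10^-3 mol
n(HCl) = 2.806 × 10^-3 mol (1:1 mole ratio)
[HCl] = 2.806 × 10^-3 mol / 0.009712 L = 0.2889 mol/L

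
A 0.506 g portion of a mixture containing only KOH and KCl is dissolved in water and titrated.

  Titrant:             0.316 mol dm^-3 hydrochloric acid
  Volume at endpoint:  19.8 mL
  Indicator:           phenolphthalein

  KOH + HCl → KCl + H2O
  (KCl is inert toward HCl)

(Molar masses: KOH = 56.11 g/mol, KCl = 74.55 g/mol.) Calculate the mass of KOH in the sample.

n(HCl) = 0.0198 × 0.316 = 6.26 × 10^-3 mol
Let x = n(KOH), y = n(KCl).
Titrant: 1x = 6.26 × 10^-3;  mass: 56.11x + 74.55y = 0.506
Solving, x = 6.26 × 10^-3 mol, y = 2.08 × 10^-3 mol
mass of KOH = 6.26 × 10^-3 × 56.11 = 0.351 g

0.351 g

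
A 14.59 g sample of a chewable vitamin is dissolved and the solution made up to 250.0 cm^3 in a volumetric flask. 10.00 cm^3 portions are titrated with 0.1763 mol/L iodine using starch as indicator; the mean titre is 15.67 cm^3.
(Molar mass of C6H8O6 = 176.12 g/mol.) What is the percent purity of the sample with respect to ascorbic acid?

C6H8O6 + I2 → C6H6O6 + 2 HI
n(I2) per titration = 0.01567 × 0.1763 = 2.763 × 10^-3 mol
n(C6H8O6) in each aliquot = 2.763 × 10^-3 mol (1:1 ratio)
n(C6H8O6) in the whole flask = 2.763 × 10^-3 × 250.0/10.00 = 0.06907 mol
mass of C6H8O6 = 0.06907 × 176.12 = 12.16 g
% C6H8O6 = 12.16 / 14.59 × 100 = 83.37 %

83.37 %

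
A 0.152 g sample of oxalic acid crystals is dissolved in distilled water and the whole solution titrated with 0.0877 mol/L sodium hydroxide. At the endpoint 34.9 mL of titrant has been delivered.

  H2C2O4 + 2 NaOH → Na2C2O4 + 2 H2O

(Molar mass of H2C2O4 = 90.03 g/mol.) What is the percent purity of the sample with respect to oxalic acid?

90.6 %

n(NaOH) = 0.0349 L × 0.0877 mol/L = 3.06 × 10^-3 mol
From the 1:2 ratio, n(H2C2O4) = 1/2 × 3.06 × 10^-3 = 1.53 × 10^-3 mol
mass of H2C2O4 = 1.53 × 10^-3 × 90.03 g/mol = 0.138 g
% H2C2O4 = 0.138 / 0.152 × 100 = 90.6 %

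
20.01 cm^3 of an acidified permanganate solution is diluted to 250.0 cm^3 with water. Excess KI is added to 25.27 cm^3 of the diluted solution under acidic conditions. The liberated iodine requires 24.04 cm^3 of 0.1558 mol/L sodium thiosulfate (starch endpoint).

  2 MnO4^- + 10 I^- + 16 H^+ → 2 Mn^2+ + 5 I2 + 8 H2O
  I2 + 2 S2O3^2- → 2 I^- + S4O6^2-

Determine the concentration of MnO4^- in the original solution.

0.3704 mol/L

n(S2O3^2-) = 0.02404 × 0.1558 = 3.745 × 10^-3 mol
n(I2) = n(S2O3^2-)/2 = 1.873 × 10^-3 mol
From the 2:5 ratio, n(MnO4^-) in the aliquot = 2/5 × 1.873 × 10^-3 = 7.491 × 10^-4 mol
[MnO4^-]_dilute = 7.491 × 10^-4 / 0.02527 = 0.02964 mol/L
[MnO4^-]_original = 0.02964 × 250.0/20.01 = 0.3704 mol/L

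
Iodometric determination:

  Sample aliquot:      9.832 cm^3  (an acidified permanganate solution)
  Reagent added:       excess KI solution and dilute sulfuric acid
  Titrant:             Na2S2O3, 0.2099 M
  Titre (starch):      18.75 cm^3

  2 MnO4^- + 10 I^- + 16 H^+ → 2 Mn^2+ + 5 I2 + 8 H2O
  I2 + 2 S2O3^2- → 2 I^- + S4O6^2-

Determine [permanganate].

n(S2O3^2-) = 0.01875 × 0.2099 = 3.936 × 10^-3 mol
n(I2) = n(S2O3^2-)/2 = 1.968 × 10^-3 mol
From the 2:5 ratio, n(MnO4^-) in the aliquot = 2/5 × 1.968 × 10^-3 = 7.871 × 10^-4 mol
[MnO4^-] = 7.871 × 10^-4 / 0.009832 = 0.08006 mol/L

0.08006 M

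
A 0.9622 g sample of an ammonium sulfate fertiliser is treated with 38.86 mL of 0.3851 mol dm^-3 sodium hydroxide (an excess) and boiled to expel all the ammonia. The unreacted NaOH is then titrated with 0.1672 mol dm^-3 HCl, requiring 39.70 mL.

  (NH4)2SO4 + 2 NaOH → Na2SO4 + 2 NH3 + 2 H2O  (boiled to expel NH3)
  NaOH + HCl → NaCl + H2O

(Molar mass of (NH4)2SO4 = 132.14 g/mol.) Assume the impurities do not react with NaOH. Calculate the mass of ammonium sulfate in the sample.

0.5502 g

n(NaOH) added = 0.03886 × 0.3851 = 0.01496 mol
n(HCl) used in back-titration = 0.03970 × 0.1672 = 6.638 × 10^-3 mol
n(NaOH) left over = 6.638 × 10^-3 mol (1:1 ratio)
n(NaOH) consumed by analyte = 0.01496 − 6.638 × 10^-3 = 8.327 × 10^-3 mol
From the 1:2 ratio, n((NH4)2SO4) = 1/2 × 8.327 × 10^-3 = 4.164 × 10^-3 mol
mass of (NH4)2SO4 = 4.164 × 10^-3 × 132.14 = 0.5502 g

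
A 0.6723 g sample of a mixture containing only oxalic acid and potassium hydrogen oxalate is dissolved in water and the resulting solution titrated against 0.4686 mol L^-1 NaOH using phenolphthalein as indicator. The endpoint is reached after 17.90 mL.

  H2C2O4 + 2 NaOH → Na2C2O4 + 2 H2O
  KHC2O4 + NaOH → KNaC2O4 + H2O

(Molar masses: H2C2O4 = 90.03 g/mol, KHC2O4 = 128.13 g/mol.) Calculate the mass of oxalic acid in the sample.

0.2180 g

n(NaOH) = 0.01790 × 0.4686 = 8.388 × 10^-3 mol
Let x = n(H2C2O4), y = n(KHC2O4).
Titrant: 2x + 1y = 8.388 × 10^-3;  mass: 90.03x + 128.13y = 0.6723
Solving, x = 2.421 × 10^-3 mol, y = 3.546 × 10^-3 mol
mass of H2C2O4 = 2.421 × 10^-3 × 90.03 = 0.2180 g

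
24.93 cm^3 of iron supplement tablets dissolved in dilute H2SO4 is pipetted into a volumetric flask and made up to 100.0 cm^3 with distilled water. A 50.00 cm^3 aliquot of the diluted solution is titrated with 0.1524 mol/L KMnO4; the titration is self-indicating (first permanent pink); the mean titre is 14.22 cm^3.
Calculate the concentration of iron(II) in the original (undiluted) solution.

MnO4^- + 5 Fe^2+ + 8 H^+ → Mn^2+ + 5 Fe^3+ + 4 H2O
n(KMnO4) = 0.01422 × 0.1524 = 2.167 × 10^-3 mol
From the 5:1 ratio, n(Fe2+) in the aliquot = 5/1 × 2.167 × 10^-3 = 0.01084 mol
[Fe2+]_dilute = 0.01084 / 0.05000 = 0.2167 mol/L
Dilution factor = 100.0 / 24.93 = 4.011
[Fe2+]_stock = 0.2167 × 4.011 = 0.8693 mol/L

0.8693 mol/L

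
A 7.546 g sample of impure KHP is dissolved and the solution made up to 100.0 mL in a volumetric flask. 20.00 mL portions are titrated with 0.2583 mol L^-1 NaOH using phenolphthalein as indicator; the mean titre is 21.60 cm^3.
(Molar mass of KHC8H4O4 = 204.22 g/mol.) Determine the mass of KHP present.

KHC8H4O4 + NaOH → KNaC8H4O4 + H2O
n(NaOH) per titration = 0.02160 × 0.2583 = 5.579 × 10^-3 mol
n(KHC8H4O4) in each aliquot = 5.579 × 10^-3 mol (1:1 ratio)
n(KHC8H4O4) in the whole flask = 5.579 × 10^-3 × 100.0/20.00 = 0.02790 mol
mass of KHC8H4O4 = 0.02790 × 204.22 = 5.697 g

5.697 g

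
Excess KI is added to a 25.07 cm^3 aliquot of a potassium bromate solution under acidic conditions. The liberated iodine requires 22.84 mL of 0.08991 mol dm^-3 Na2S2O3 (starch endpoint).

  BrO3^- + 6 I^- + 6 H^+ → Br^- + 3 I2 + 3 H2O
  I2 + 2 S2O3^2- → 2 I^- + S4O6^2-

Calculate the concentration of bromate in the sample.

n(S2O3^2-) = 0.02284 × 0.08991 = 2.054 × 10^-3 mol
n(I2) = n(S2O3^2-)/2 = 1.027 × 10^-3 mol
From the 1:3 ratio, n(BrO3^-) in the aliquot = 1/3 × 1.027 × 10^-3 = 3.423 × 10^-4 mol
[BrO3^-] = 3.423 × 10^-4 / 0.02507 = 0.01365 mol/L

0.01365 mol/L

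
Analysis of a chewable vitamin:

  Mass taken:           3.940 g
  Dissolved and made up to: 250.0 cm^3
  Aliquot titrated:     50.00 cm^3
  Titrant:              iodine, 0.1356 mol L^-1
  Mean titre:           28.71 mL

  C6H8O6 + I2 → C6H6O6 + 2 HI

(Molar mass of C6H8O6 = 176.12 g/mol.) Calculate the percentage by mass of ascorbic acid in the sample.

87.01 %

n(I2) per titration = 0.02871 × 0.1356 = 3.893 × 10^-3 mol
n(C6H8O6) in each aliquot = 3.893 × 10^-3 mol (1:1 ratio)
n(C6H8O6) in the whole flask = 3.893 × 10^-3 × 250.0/50.00 = 0.01947 mol
mass of C6H8O6 = 0.01947 × 176.12 = 3.428 g
% C6H8O6 = 3.428 / 3.940 × 100 = 87.01 %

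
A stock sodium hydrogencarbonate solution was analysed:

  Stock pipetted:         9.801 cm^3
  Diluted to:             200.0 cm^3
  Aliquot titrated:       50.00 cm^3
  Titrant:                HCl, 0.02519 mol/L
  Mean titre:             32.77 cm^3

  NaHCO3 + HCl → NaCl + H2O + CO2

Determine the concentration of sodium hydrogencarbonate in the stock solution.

0.3369 mol/L

n(HCl) = 0.03277 × 0.02519 = 8.255 × 10^-4 mol
n(NaHCO3) in the aliquot = 8.255 × 10^-4 mol (1:1 ratio)
[NaHCO3]_dilute = 8.255 × 10^-4 / 0.05000 = 0.01651 mol/L
Dilution factor = 200.0 / 9.801 = 20.41
[NaHCO3]_stock = 0.01651 × 20.41 = 0.3369 mol/L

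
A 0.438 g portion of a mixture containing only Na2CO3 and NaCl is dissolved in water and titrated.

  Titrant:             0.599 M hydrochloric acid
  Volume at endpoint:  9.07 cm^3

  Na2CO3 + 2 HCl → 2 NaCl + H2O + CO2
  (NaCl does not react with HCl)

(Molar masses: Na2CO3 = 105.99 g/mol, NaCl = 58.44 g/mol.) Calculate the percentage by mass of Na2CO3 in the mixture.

65.7 %

n(HCl) = 0.00907 × 0.599 = 5.43 × 10^-3 mol
Let x = n(Na2CO3), y = n(NaCl).
Titrant: 2x = 5.43 × 10^-3;  mass: 105.99x + 58.44y = 0.438
Solving, x = 2.72 × 10^-3 mol, y = 2.57 × 10^-3 mol
mass of Na2CO3 = 2.72 × 10^-3 × 105.99 = 0.288 g
% Na2CO3 = 0.288 / 0.438 × 100 = 65.7 %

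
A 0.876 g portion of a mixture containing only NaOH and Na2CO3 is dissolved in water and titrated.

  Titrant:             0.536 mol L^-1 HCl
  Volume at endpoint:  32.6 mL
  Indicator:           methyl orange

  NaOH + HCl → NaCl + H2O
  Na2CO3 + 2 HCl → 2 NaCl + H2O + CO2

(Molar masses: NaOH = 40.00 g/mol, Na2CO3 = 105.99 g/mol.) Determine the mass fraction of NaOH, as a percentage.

17.6 %

n(HCl) = 0.0326 × 0.536 = 0.0175 mol
Let x = n(NaOH), y = n(Na2CO3).
Titrant: 1x + 2y = 0.0175;  mass: 40.00x + 105.99y = 0.876
Solving, x = 3.85 × 10^-3 mol, y = 6.81 × 10^-3 mol
mass of NaOH = 3.85 × 10^-3 × 40.00 = 0.154 g
% NaOH = 0.154 / 0.876 × 100 = 17.6 %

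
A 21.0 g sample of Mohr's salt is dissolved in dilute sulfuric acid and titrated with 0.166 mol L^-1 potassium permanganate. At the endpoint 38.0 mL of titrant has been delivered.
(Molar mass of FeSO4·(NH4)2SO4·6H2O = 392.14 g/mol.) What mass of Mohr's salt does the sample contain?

12.4 g

MnO4^- + 5 Fe^2+ + 8 H^+ → Mn^2+ + 5 Fe^3+ + 4 H2O
n(KMnO4) = 0.0380 L × 0.166 mol/L = 6.31 × 10^-3 mol
From the 5:1 ratio, n(FeSO4·(NH4)2SO4·6H2O) = 5/1 × 6.31 × 10^-3 = 0.0315 mol
mass of FeSO4·(NH4)2SO4·6H2O = 0.0315 × 392.14 g/mol = 12.4 g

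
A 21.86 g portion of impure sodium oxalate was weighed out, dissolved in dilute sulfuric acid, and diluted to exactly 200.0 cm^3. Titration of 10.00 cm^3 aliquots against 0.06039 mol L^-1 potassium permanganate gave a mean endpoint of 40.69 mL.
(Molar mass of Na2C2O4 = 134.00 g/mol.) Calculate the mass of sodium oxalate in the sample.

2 MnO4^- + 5 C2O4^2- + 16 H^+ → 2 Mn^2+ + 10 CO2 + 8 H2O
n(KMnO4) per titration = 0.04069 × 0.06039 = 2.457 × 10^-3 mol
From the 5:2 ratio, n(Na2C2O4) in each aliquot = 5/2 × 2.457 × 10^-3 = 6.143 × 10^-3 mol
n(Na2C2O4) in the whole flask = 6.143 × 10^-3 × 200.0/10.00 = 0.1229 mol
mass of Na2C2O4 = 0.1229 × 134.00 = 16.46 g

16.46 g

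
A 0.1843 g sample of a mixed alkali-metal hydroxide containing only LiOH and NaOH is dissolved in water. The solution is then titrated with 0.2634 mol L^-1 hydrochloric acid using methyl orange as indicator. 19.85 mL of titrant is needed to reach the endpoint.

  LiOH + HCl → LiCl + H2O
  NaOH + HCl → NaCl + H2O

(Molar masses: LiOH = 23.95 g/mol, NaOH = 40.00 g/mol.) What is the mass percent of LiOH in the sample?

20.11 %

n(HCl) = 0.01985 × 0.2634 = 5.228 × 10^-3 mol
Let x = n(LiOH), y = n(NaOH).
Titrant: 1x + 1y = 5.228 × 10^-3;  mass: 23.95x + 40.00y = 0.1843
Solving, x = 1.548 × 10^-3 mol, y = 3.681 × 10^-3 mol
mass of LiOH = 1.548 × 10^-3 × 23.95 = 0.03707 g
% LiOH = 0.03707 / 0.1843 × 100 = 20.11 %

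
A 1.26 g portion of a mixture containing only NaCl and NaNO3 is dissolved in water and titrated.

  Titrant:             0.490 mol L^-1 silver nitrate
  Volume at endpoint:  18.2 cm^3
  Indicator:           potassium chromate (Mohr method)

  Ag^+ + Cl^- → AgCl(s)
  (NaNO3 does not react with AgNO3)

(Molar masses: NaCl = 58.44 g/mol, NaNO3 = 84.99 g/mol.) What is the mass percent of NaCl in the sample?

41.4 %

n(AgNO3) = 0.0182 × 0.490 = 8.92 × 10^-3 mol
Let x = n(NaCl), y = n(NaNO3).
Titrant: 1x = 8.92 × 10^-3;  mass: 58.44x + 84.99y = 1.26
Solving, x = 8.92 × 10^-3 mol, y = 8.69 × 10^-3 mol
mass of NaCl = 8.92 × 10^-3 × 58.44 = 0.521 g
% NaCl = 0.521 / 1.26 × 100 = 41.4 %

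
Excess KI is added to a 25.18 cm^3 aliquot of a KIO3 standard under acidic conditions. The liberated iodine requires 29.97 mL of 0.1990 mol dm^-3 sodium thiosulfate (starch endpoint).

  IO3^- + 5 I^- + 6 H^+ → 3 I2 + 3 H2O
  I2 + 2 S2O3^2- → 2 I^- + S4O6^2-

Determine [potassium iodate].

0.03948 mol/L

n(S2O3^2-) = 0.02997 × 0.1990 = 5.964 × 10^-3 mol
n(I2) = n(S2O3^2-)/2 = 2.982 × 10^-3 mol
From the 1:3 ratio, n(IO3^-) in the aliquot = 1/3 × 2.982 × 10^-3 = 9.940 × 10^-4 mol
[IO3^-] = 9.940 × 10^-4 / 0.02518 = 0.03948 mol/L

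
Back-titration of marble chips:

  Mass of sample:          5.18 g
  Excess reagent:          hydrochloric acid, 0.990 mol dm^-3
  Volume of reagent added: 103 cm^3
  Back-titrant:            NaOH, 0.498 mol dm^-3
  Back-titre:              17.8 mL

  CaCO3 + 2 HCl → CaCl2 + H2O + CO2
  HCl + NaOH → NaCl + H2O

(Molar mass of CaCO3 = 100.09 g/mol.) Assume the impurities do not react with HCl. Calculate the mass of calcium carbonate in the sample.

4.66 g

n(HCl) added = 0.103 × 0.990 = 0.102 mol
n(NaOH) used in back-titration = 0.0178 × 0.498 = 8.86 × 10^-3 mol
n(HCl) left over = 8.86 × 10^-3 mol (1:1 ratio)
n(HCl) consumed by analyte = 0.102 − 8.86 × 10^-3 = 0.0931 mol
From the 1:2 ratio, n(CaCO3) = 1/2 × 0.0931 = 0.0466 mol
mass of CaCO3 = 0.0466 × 100.09 = 4.66 g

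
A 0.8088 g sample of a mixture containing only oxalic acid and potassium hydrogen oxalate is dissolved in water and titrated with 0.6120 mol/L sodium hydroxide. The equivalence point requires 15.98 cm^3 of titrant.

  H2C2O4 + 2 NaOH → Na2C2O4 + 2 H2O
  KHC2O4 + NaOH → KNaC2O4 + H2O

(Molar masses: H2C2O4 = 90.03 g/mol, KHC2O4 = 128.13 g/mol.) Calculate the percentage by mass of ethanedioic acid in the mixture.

n(NaOH) = 0.01598 × 0.6120 = 9.780 × 10^-3 mol
Let x = n(H2C2O4), y = n(KHC2O4).
Titrant: 2x + 1y = 9.780 × 10^-3;  mass: 90.03x + 128.13y = 0.8088
Solving, x = 2.673 × 10^-3 mol, y = 4.434 × 10^-3 mol
mass of H2C2O4 = 2.673 × 10^-3 × 90.03 = 0.2406 g
% H2C2O4 = 0.2406 / 0.8088 × 100 = 29.75 %

29.75 %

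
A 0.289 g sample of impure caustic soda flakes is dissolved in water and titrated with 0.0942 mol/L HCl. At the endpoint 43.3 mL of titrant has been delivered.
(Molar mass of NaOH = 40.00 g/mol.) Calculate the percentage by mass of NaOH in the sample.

56.5 %

NaOH + HCl → NaCl + H2O
n(HCl) = 0.0433 L × 0.0942 mol/L = 4.08 × 10^-3 mol
n(NaOH) = 4.08 × 10^-3 mol (1:1 ratio)
mass of NaOH = 4.08 × 10^-3 × 40.00 g/mol = 0.163 g
% NaOH = 0.163 / 0.289 × 100 = 56.5 %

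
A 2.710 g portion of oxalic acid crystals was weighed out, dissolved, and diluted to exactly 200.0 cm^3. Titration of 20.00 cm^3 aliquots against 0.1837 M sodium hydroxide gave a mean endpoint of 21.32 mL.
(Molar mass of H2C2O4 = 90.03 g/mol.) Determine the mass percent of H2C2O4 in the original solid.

H2C2O4 + 2 NaOH → Na2C2O4 + 2 H2O
n(NaOH) per titration = 0.02132 × 0.1837 = 3.916 × 10^-3 mol
From the 1:2 ratio, n(H2C2O4) in each aliquot = 1/2 × 3.916 × 10^-3 = 1.958 × 10^-3 mol
n(H2C2O4) in the whole flask = 1.958 × 10^-3 × 200.0/20.00 = 0.01958 mol
mass of H2C2O4 = 0.01958 × 90.03 = 1.763 g
% H2C2O4 = 1.763 / 2.710 × 100 = 65.06 %

65.06 %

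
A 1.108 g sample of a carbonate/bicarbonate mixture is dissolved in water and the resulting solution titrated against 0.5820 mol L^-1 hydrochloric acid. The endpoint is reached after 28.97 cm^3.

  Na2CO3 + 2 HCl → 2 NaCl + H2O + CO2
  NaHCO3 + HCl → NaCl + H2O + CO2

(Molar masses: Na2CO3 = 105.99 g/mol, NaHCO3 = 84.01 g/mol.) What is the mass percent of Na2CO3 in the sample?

47.57 %

n(HCl) = 0.02897 × 0.5820 = 0.01686 mol
Let x = n(Na2CO3), y = n(NaHCO3).
Titrant: 2x + 1y = 0.01686;  mass: 105.99x + 84.01y = 1.108
Solving, x = 4.973 × 10^-3 mol, y = 6.915 × 10^-3 mol
mass of Na2CO3 = 4.973 × 10^-3 × 105.99 = 0.5271 g
% Na2CO3 = 0.5271 / 1.108 × 100 = 47.57 %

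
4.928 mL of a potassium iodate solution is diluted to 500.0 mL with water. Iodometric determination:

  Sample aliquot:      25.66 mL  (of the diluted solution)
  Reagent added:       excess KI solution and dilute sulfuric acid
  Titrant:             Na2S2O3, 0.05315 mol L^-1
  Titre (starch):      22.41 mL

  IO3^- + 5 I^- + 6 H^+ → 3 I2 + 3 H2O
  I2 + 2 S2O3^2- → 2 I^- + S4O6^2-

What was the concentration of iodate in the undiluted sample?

0.7849 mol/L

n(S2O3^2-) = 0.02241 × 0.05315 = 1.191 × 10^-3 mol
n(I2) = n(S2O3^2-)/2 = 5.955 × 10^-4 mol
From the 1:3 ratio, n(IO3^-) in the aliquot = 1/3 × 5.955 × 10^-4 = 1.985 × 10^-4 mol
[IO3^-]_dilute = 1.985 × 10^-4 / 0.02566 = 0.007736 mol/L
[IO3^-]_original = 0.007736 × 500.0/4.928 = 0.7849 mol/L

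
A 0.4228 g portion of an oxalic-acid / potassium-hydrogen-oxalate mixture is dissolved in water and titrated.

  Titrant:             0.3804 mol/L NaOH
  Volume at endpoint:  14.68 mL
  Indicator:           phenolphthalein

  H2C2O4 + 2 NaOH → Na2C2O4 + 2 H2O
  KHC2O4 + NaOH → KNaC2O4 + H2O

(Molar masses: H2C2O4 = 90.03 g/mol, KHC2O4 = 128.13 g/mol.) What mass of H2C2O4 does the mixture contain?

n(NaOH) = 0.01468 × 0.3804 = 5.584 × 10^-3 mol
Let x = n(H2C2O4), y = n(KHC2O4).
Titrant: 2x + 1y = 5.584 × 10^-3;  mass: 90.03x + 128.13y = 0.4228
Solving, x = 1.761 × 10^-3 mol, y = 2.062 × 10^-3 mol
mass of H2C2O4 = 1.761 × 10^-3 × 90.03 = 0.1585 g

0.1585 g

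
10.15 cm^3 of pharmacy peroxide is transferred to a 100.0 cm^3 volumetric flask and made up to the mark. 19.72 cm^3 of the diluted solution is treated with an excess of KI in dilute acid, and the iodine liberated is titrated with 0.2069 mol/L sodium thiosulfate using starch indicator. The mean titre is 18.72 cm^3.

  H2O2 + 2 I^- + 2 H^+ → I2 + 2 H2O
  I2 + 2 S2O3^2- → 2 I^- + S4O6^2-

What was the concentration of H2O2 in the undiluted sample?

0.9675 mol/L

n(S2O3^2-) = 0.01872 × 0.2069 = 3.873 × 10^-3 mol
n(I2) = n(S2O3^2-)/2 = 1.937 × 10^-3 mol
n(H2O2) in the aliquot = 1.937 × 10^-3 mol (1:1 ratio)
[H2O2]_dilute = 1.937 × 10^-3 / 0.01972 = 0.09820 mol/L
[H2O2]_original = 0.09820 × 100.0/10.15 = 0.9675 mol/L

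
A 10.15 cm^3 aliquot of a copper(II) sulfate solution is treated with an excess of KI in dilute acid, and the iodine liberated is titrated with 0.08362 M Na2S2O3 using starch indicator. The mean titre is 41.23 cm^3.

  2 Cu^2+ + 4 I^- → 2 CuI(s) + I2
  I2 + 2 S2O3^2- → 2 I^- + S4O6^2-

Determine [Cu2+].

n(S2O3^2-) = 0.04123 × 0.08362 = 3.448 × 10^-3 mol
n(I2) = n(S2O3^2-)/2 = 1.724 × 10^-3 mol
From the 2:1 ratio, n(Cu2+) in the aliquot = 2/1 × 1.724 × 10^-3 = 3.448 × 10^-3 mol
[Cu2+] = 3.448 × 10^-3 / 0.01015 = 0.3397 mol/L

0.3397 M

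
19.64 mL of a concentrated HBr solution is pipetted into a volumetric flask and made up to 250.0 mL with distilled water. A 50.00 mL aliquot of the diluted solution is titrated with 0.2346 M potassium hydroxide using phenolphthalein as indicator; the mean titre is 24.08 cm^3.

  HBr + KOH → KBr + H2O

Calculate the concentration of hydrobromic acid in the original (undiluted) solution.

n(KOH) = 0.02408 × 0.2346 = 5.649 × 10^-3 mol
n(HBr) in the aliquot = 5.649 × 10^-3 mol (1:1 ratio)
[HBr]_dilute = 5.649 × 10^-3 / 0.05000 = 0.1130 mol/L
Dilution factor = 250.0 / 19.64 = 12.73
[HBr]_stock = 0.1130 × 12.73 = 1.438 mol/L

1.438 M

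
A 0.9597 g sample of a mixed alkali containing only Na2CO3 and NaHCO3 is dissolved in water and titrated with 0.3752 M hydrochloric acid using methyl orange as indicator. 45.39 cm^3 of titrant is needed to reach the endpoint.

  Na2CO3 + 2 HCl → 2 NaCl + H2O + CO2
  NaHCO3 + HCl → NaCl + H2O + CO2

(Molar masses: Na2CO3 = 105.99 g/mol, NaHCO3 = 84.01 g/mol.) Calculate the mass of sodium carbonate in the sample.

n(HCl) = 0.04539 × 0.3752 = 0.01703 mol
Let x = n(Na2CO3), y = n(NaHCO3).
Titrant: 2x + 1y = 0.01703;  mass: 105.99x + 84.01y = 0.9597
Solving, x = 7.593 × 10^-3 mol, y = 1.844 × 10^-3 mol
mass of Na2CO3 = 7.593 × 10^-3 × 105.99 = 0.8048 g

0.8048 g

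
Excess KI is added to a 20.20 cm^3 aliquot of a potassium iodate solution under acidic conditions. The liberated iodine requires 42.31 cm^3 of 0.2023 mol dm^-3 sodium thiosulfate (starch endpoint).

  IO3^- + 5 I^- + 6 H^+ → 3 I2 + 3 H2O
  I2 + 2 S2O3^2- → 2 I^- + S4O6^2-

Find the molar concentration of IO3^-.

n(S2O3^2-) = 0.04231 × 0.2023 = 8.559 × 10^-3 mol
n(I2) = n(S2O3^2-)/2 = 4.280 × 10^-3 mol
From the 1:3 ratio, n(IO3^-) in the aliquot = 1/3 × 4.280 × 10^-3 = 1.427 × 10^-3 mol
[IO3^-] = 1.427 × 10^-3 / 0.02020 = 0.07062 mol/L

0.07062 mol/L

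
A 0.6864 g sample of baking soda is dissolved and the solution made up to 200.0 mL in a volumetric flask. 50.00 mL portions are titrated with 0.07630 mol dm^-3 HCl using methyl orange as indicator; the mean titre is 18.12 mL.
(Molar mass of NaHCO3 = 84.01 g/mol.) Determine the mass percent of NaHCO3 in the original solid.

NaHCO3 + HCl → NaCl + H2O + CO2
n(HCl) per titration = 0.01812 × 0.07630 = 1.383 × 10^-3 mol
n(NaHCO3) in each aliquot = 1.383 × 10^-3 mol (1:1 ratio)
n(NaHCO3) in the whole flask = 1.383 × 10^-3 × 200.0/50.00 = 5.530 × 10^-3 mol
mass of NaHCO3 = 5.530 × 10^-3 × 84.01 = 0.4646 g
% NaHCO3 = 0.4646 / 0.6864 × 100 = 67.69 %

67.69 %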